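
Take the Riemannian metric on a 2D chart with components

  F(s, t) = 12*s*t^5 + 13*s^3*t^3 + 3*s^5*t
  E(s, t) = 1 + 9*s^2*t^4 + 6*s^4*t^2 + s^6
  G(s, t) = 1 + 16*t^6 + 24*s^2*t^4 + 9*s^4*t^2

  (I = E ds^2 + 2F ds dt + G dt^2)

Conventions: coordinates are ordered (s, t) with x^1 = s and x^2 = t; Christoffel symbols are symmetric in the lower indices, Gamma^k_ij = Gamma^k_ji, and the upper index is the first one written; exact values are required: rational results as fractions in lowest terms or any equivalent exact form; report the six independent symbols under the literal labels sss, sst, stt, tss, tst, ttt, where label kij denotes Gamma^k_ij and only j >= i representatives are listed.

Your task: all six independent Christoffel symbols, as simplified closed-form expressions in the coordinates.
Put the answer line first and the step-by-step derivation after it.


Answer: Gamma_sss = (3*s^5 + 12*s^3*t^2 + 9*s*t^4)/(s^6 + 15*s^4*t^2 + 33*s^2*t^4 + 16*t^6 + 1), Gamma_sst = (6*s^4*t + 18*s^2*t^3)/(s^6 + 15*s^4*t^2 + 33*s^2*t^4 + 16*t^6 + 1), Gamma_stt = (3*s^5 + 21*s^3*t^2 + 36*s*t^4)/(s^6 + 15*s^4*t^2 + 33*s^2*t^4 + 16*t^6 + 1), Gamma_tss = (9*s^4*t + 21*s^2*t^3 + 12*t^5)/(s^6 + 15*s^4*t^2 + 33*s^2*t^4 + 16*t^6 + 1), Gamma_tst = (18*s^3*t^2 + 24*s*t^4)/(s^6 + 15*s^4*t^2 + 33*s^2*t^4 + 16*t^6 + 1), Gamma_ttt = (9*s^4*t + 48*s^2*t^3 + 48*t^5)/(s^6 + 15*s^4*t^2 + 33*s^2*t^4 + 16*t^6 + 1)

E = 1 + 9*s^2*t^4 + 6*s^4*t^2 + s^6; F = 12*s*t^5 + 13*s^3*t^3 + 3*s^5*t; G = 1 + 16*t^6 + 24*s^2*t^4 + 9*s^4*t^2
Gamma^k_ij = (1/2) g^{kl} (d_i g_jl + d_j g_il - d_l g_ij), with g^inv = (1/(EG-F^2)) [[G, -F], [-F, E]]
first partials: E_s = 18*s*t^4 + 24*s^3*t^2 + 6*s^5, E_t = 36*s^2*t^3 + 12*s^4*t, F_s = 12*t^5 + 39*s^2*t^3 + 15*s^4*t, F_t = 60*s*t^4 + 39*s^3*t^2 + 3*s^5, G_s = 48*s*t^4 + 36*s^3*t^2, G_t = 96*t^5 + 96*s^2*t^3 + 18*s^4*t
D = EG - F^2 = 1 + 16*t^6 + 33*s^2*t^4 + 15*s^4*t^2 + s^6
expanded: Gamma^s_ss = (G E_s - 2F F_s + F E_t)/(2D), Gamma^s_st = (G E_t - F G_s)/(2D), Gamma^s_tt = (2G F_t - G G_s - F G_t)/(2D), Gamma^t_ss = (2E F_s - E E_t - F E_s)/(2D), Gamma^t_st = (E G_s - F E_t)/(2D), Gamma^t_tt = (E G_t - 2F F_t + F G_s)/(2D); substitute and cancel common factors


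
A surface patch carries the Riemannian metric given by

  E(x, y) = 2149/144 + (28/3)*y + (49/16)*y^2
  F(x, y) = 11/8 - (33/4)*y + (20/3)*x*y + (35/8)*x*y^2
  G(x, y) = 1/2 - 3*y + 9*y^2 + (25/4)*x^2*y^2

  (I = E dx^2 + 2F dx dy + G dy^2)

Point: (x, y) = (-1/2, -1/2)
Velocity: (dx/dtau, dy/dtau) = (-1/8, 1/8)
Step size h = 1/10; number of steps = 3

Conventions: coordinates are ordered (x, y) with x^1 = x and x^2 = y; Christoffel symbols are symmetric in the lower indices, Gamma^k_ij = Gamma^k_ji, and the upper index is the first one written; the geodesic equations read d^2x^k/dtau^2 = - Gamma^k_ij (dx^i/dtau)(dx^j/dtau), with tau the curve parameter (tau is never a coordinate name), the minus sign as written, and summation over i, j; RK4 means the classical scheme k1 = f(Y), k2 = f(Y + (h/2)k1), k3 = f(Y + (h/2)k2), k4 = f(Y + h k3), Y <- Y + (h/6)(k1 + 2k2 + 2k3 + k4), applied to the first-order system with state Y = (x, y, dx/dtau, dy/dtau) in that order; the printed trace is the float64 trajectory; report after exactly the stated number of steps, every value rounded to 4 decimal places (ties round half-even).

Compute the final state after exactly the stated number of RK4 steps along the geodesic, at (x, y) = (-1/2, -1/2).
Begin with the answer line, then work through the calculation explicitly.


Answer: x = -0.5375, y = -0.4607, dx/dtau = -0.1250, dy/dtau = 0.1368

f(Y) = (dx/dtau, dy/dtau, -Gamma^x_ij Y'^i Y'^j, -Gamma^y_ij Y'^i Y'^j) with the Gammas evaluated at the stage position; h = 0.100000; intermediate values shown to 6 dp
step 0: x = -0.5000, y = -0.5000, dx/dtau = -0.1250, dy/dtau = 0.1250
step 1:
  k1: at (x, y) = (-0.500000, -0.500000), (dx/dtau, dy/dtau) = (-0.125000, 0.125000); Gamma_xxx = 4.854233, Gamma_xxy = 2.690598, Gamma_xyy = 0.670318, Gamma_yxx = -8.082750, Gamma_yxy = -4.006454, Gamma_yyy = -2.417480; k1 = (-0.125000, 0.125000, -0.002240, 0.038864)
  k2: at (x, y) = (-0.506250, -0.493750), (dx/dtau, dy/dtau) = (-0.125112, 0.126943); Gamma_xxx = 4.860081, Gamma_xxy = 2.675938, Gamma_xyy = 0.647127, Gamma_yxx = -8.176813, Gamma_yxy = -4.022327, Gamma_yyy = -2.406873; k2 = (-0.125112, 0.126943, -0.001504, 0.039011)
  k3: at (x, y) = (-0.506256, -0.493653), (dx/dtau, dy/dtau) = (-0.125075, 0.126951); Gamma_xxx = 4.859266, Gamma_xxy = 2.675084, Gamma_xyy = 0.646433, Gamma_yxx = -8.177021, Gamma_yxy = -4.021648, Gamma_yyy = -2.406208; k3 = (-0.125075, 0.126951, -0.001484, 0.038985)
  k4: at (x, y) = (-0.512508, -0.487305), (dx/dtau, dy/dtau) = (-0.125148, 0.128898); Gamma_xxx = 4.863075, Gamma_xxy = 2.658664, Gamma_xyy = 0.622093, Gamma_yxx = -8.271262, Gamma_yxy = -4.035661, Gamma_yyy = -2.394020; k4 = (-0.125148, 0.128898, -0.000726, 0.039120)
  Y <- Y + (h/6)(k1 + 2k2 + 2k3 + k4): x = -0.5125, y = -0.4873, dx/dtau = -0.1251, dy/dtau = 0.1289
step 2:
  k1: at (x, y) = (-0.512509, -0.487305), (dx/dtau, dy/dtau) = (-0.125149, 0.128900); Gamma_xxx = 4.863089, Gamma_xxy = 2.658675, Gamma_xyy = 0.622099, Gamma_yxx = -8.271277, Gamma_yxy = -4.035675, Gamma_yyy = -2.394028; k1 = (-0.125149, 0.128900, -0.000726, 0.039120)
  k2: at (x, y) = (-0.518766, -0.480860), (dx/dtau, dy/dtau) = (-0.125185, 0.130856); Gamma_xxx = 4.864860, Gamma_xxy = 2.640531, Gamma_xyy = 0.596663, Gamma_yxx = -8.365715, Gamma_yxy = -4.047831, Gamma_yyy = -2.380288; k2 = (-0.125185, 0.130856, 0.000054, 0.039244)
  k3: at (x, y) = (-0.518768, -0.480762), (dx/dtau, dy/dtau) = (-0.125146, 0.130862); Gamma_xxx = 4.863984, Gamma_xxy = 2.639642, Gamma_xyy = 0.595961, Gamma_yxx = -8.365875, Gamma_yxy = -4.047090, Gamma_yyy = -2.379595; k3 = (-0.125146, 0.130862, 0.000075, 0.039216)
  k4: at (x, y) = (-0.525023, -0.474219), (dx/dtau, dy/dtau) = (-0.125142, 0.132821); Gamma_xxx = 4.863575, Gamma_xxy = 2.619717, Gamma_xyy = 0.569439, Gamma_yxx = -8.460380, Gamma_yxy = -4.057245, Gamma_yyy = -2.364257; k4 = (-0.125142, 0.132821, 0.000876, 0.039327)
  Y <- Y + (h/6)(k1 + 2k2 + 2k3 + k4): x = -0.5250, y = -0.4742, dx/dtau = -0.1251, dy/dtau = 0.1328
step 3:
  k1: at (x, y) = (-0.525025, -0.474219), (dx/dtau, dy/dtau) = (-0.125142, 0.132822); Gamma_xxx = 4.863589, Gamma_xxy = 2.619727, Gamma_xyy = 0.569445, Gamma_yxx = -8.460397, Gamma_yxy = -4.057259, Gamma_yyy = -2.364265; k1 = (-0.125142, 0.132822, 0.000876, 0.039328)
  k2: at (x, y) = (-0.531282, -0.467578), (dx/dtau, dy/dtau) = (-0.125098, 0.134789); Gamma_xxx = 4.861006, Gamma_xxy = 2.598063, Gamma_xyy = 0.541893, Gamma_yxx = -8.554993, Gamma_yxy = -4.065418, Gamma_yyy = -2.347364; k2 = (-0.125098, 0.134789, 0.001698, 0.039428)
  k3: at (x, y) = (-0.531280, -0.467480), (dx/dtau, dy/dtau) = (-0.125057, 0.134794); Gamma_xxx = 4.860068, Gamma_xxy = 2.597144, Gamma_xyy = 0.541188, Gamma_yxx = -8.555102, Gamma_yxy = -4.064617, Gamma_yyy = -2.346647; k3 = (-0.125057, 0.134794, 0.001719, 0.039399)
  k4: at (x, y) = (-0.537530, -0.460740), (dx/dtau, dy/dtau) = (-0.124970, 0.136762); Gamma_xxx = 4.855170, Gamma_xxy = 2.573695, Gamma_xyy = 0.512629, Gamma_yxx = -8.649653, Gamma_yxy = -4.070641, Gamma_yyy = -2.328150; k4 = (-0.124970, 0.136762, 0.002561, 0.039488)
  Y <- Y + (h/6)(k1 + 2k2 + 2k3 + k4): x = -0.5375, y = -0.4607, dx/dtau = -0.1250, dy/dtau = 0.1368


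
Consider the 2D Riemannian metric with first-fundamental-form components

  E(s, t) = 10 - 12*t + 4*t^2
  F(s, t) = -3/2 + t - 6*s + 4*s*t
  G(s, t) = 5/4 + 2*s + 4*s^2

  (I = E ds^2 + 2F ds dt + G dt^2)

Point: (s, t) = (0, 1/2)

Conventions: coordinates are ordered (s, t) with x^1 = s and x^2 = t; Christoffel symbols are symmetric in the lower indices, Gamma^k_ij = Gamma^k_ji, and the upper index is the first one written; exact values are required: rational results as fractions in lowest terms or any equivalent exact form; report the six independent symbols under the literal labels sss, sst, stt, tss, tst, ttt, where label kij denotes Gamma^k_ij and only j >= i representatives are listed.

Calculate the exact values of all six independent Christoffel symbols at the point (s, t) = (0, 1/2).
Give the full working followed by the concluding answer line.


E = 5, F = -1, G = 5/4 at the point
E_s = 0, E_t = -8, F_s = -4, F_t = 1, G_s = 2, G_t = 0
EG - F^2 = 21/4;  g^inv = (4/21) * [[5/4, 1], [1, 5]]
first-kind symbols [ij,l] = (1/2)(d_i g_jl + d_j g_il - d_l g_ij): [ss,s] = E_s/2 = 0, [ss,t] = F_s - E_t/2 = 0, [st,s] = E_t/2 = -4, [st,t] = G_s/2 = 1, [tt,s] = F_t - G_s/2 = 0, [tt,t] = G_t/2 = 0
Gamma^s_ij = (G*[ij,s] - F*[ij,t])/(EG - F^2), Gamma^t_ij = (E*[ij,t] - F*[ij,s])/(EG - F^2)

Answer: Gamma_sss = 0, Gamma_sst = -16/21, Gamma_stt = 0, Gamma_tss = 0, Gamma_tst = 4/21, Gamma_ttt = 0


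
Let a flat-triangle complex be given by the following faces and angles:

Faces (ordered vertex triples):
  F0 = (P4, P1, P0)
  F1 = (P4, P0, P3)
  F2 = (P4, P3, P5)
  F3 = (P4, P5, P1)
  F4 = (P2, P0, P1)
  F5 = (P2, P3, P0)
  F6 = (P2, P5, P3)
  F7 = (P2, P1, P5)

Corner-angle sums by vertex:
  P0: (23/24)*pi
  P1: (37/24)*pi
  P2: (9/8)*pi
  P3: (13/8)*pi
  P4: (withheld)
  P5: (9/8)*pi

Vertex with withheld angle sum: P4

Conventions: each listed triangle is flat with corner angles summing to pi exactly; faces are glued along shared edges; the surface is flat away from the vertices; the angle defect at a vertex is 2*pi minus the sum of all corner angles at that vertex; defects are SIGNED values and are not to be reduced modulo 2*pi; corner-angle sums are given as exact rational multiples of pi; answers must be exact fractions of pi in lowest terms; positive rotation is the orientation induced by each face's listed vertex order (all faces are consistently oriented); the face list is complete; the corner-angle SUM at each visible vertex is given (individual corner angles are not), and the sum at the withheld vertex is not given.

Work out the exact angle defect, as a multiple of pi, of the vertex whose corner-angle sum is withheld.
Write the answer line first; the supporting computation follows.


Answer: defect(P4) = (3/8)*pi

V = 6, E = 12, F = 8; chi = V - E + F = 2
Gauss-Bonnet: total defect = 2*pi*chi = 4*pi; visible defects sum to (29/8)*pi


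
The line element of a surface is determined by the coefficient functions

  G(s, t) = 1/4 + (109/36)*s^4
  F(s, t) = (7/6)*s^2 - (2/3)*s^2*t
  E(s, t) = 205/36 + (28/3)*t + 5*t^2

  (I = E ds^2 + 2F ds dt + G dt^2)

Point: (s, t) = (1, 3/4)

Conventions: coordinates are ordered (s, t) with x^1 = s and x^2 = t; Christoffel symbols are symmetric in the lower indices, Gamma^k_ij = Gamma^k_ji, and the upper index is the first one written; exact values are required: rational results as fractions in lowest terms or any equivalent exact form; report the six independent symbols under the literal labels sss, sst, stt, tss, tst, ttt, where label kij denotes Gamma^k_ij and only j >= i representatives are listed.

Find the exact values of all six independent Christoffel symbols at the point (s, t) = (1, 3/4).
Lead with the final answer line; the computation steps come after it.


Answer: Gamma_sss = 2448/26119, Gamma_sst = 61044/130595, Gamma_stt = -57112/130595, Gamma_tss = -113883/52238, Gamma_tst = 228853/130595, Gamma_ttt = 11616/130595

E = 2233/144, F = 2/3, G = 59/18 at the point
E_s = 0, E_t = 101/6, F_s = 4/3, F_t = -2/3, G_s = 109/9, G_t = 0
EG - F^2 = 130595/2592;  g^inv = (2592/130595) * [[59/18, -2/3], [-2/3, 2233/144]]
first-kind symbols [ij,l] = (1/2)(d_i g_jl + d_j g_il - d_l g_ij): [ss,s] = E_s/2 = 0, [ss,t] = F_s - E_t/2 = -85/12, [st,s] = E_t/2 = 101/12, [st,t] = G_s/2 = 109/18, [tt,s] = F_t - G_s/2 = -121/18, [tt,t] = G_t/2 = 0
Gamma^s_ij = (G*[ij,s] - F*[ij,t])/(EG - F^2), Gamma^t_ij = (E*[ij,t] - F*[ij,s])/(EG - F^2)


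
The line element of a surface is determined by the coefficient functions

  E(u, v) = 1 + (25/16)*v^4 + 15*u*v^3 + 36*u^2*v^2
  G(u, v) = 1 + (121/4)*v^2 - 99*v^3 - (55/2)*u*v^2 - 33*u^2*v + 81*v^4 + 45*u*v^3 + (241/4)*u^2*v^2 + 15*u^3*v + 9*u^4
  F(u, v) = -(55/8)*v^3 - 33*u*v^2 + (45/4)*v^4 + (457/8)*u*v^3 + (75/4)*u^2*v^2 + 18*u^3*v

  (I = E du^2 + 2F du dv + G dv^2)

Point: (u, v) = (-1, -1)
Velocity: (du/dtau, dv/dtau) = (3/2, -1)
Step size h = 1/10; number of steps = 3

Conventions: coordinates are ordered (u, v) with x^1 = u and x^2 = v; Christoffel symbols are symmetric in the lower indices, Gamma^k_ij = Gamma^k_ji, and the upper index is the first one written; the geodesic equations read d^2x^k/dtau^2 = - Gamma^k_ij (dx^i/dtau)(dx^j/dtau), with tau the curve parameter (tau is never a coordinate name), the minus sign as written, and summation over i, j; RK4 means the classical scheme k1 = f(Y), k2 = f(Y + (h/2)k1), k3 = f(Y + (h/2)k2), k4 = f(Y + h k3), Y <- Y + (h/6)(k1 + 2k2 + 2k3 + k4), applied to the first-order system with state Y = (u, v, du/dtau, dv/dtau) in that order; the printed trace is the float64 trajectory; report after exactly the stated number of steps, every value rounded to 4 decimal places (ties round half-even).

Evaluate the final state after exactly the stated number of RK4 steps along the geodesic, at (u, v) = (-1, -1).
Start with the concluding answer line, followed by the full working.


Answer: u = -0.5396, v = -1.2684, du/dtau = 1.5685, dv/dtau = -0.7791

f(Y) = (du/dtau, dv/dtau, -Gamma^u_ij Y'^i Y'^j, -Gamma^v_ij Y'^i Y'^j) with the Gammas evaluated at the stage position; h = 0.100000; intermediate values shown to 6 dp
step 0: u = -1.0000, v = -1.0000, du/dtau = 1.5000, dv/dtau = -1.0000
step 1:
  k1: at (u, v) = (-1.000000, -1.000000), (du/dtau, dv/dtau) = (1.500000, -1.000000); Gamma_uuu = -0.095907, Gamma_uuv = -0.135869, Gamma_uvv = -0.415599, Gamma_vuu = -0.264572, Gamma_vuv = -0.374811, Gamma_vvv = -1.146479; k1 = (1.500000, -1.000000, 0.223784, 0.617335)
  k2: at (u, v) = (-0.925000, -1.050000), (du/dtau, dv/dtau) = (1.511189, -0.969133); Gamma_uuu = -0.094357, Gamma_uuv = -0.122440, Gamma_uvv = -0.400083, Gamma_vuu = -0.270968, Gamma_vuv = -0.351613, Gamma_vvv = -1.148925; k2 = (1.511189, -0.969133, 0.232612, 0.667994)
  k3: at (u, v) = (-0.924441, -1.048457), (du/dtau, dv/dtau) = (1.511631, -0.966600); Gamma_uuu = -0.094425, Gamma_uuv = -0.122600, Gamma_uvv = -0.400520, Gamma_vuu = -0.271168, Gamma_vuv = -0.352080, Gamma_vvv = -1.150210; k3 = (1.511631, -0.966600, 0.231705, 0.665408)
  k4: at (u, v) = (-0.848837, -1.096660), (du/dtau, dv/dtau) = (1.523170, -0.933459); Gamma_uuu = -0.092029, Gamma_uuv = -0.109577, Gamma_uvv = -0.382690, Gamma_vuu = -0.277104, Gamma_vuv = -0.329944, Gamma_vvv = -1.152305; k4 = (1.523170, -0.933459, 0.235368, 0.708710)
  Y <- Y + (h/6)(k1 + 2k2 + 2k3 + k4): u = -0.8489, v = -1.0967, du/dtau = 1.5231, dv/dtau = -0.9335
step 2:
  k1: at (u, v) = (-0.848853, -1.096749), (du/dtau, dv/dtau) = (1.523130, -0.933452); Gamma_uuu = -0.092025, Gamma_uuv = -0.109568, Gamma_uvv = -0.382665, Gamma_vuu = -0.277094, Gamma_vuv = -0.329919, Gamma_vvv = -1.152238; k1 = (1.523130, -0.933452, 0.235358, 0.708683)
  k2: at (u, v) = (-0.772697, -1.143421), (du/dtau, dv/dtau) = (1.534898, -0.898018); Gamma_uuu = -0.088845, Gamma_uuv = -0.097058, Gamma_uvv = -0.362776, Gamma_vuu = -0.282539, Gamma_vuv = -0.308658, Gamma_vvv = -1.153682; k2 = (1.534898, -0.898018, 0.234304, 0.745121)
  k3: at (u, v) = (-0.772108, -1.141650), (du/dtau, dv/dtau) = (1.534845, -0.896196); Gamma_uuu = -0.088921, Gamma_uuv = -0.097188, Gamma_uvv = -0.363216, Gamma_vuu = -0.282794, Gamma_vuv = -0.309087, Gamma_vvv = -1.155135; k3 = (1.534845, -0.896196, 0.233830, 0.743647)
  k4: at (u, v) = (-0.695369, -1.186368), (du/dtau, dv/dtau) = (1.546513, -0.859088); Gamma_uuu = -0.085046, Gamma_uuv = -0.085284, Gamma_uvv = -0.341620, Gamma_vuu = -0.287816, Gamma_vuv = -0.288622, Gamma_vvv = -1.156126; k4 = (1.546513, -0.859088, 0.228916, 0.774708)
  Y <- Y + (h/6)(k1 + 2k2 + 2k3 + k4): u = -0.6954, v = -1.1864, du/dtau = 1.5465, dv/dtau = -0.8591
step 3:
  k1: at (u, v) = (-0.695368, -1.186432), (du/dtau, dv/dtau) = (1.546472, -0.859104); Gamma_uuu = -0.085043, Gamma_uuv = -0.085278, Gamma_uvv = -0.341603, Gamma_vuu = -0.287810, Gamma_vuv = -0.288606, Gamma_vvv = -1.156083; k1 = (1.546472, -0.859104, 0.228912, 0.774704)
  k2: at (u, v) = (-0.618044, -1.229387), (du/dtau, dv/dtau) = (1.557918, -0.820368); Gamma_uuu = -0.080536, Gamma_uuv = -0.074044, Gamma_uvv = -0.318526, Gamma_vuu = -0.292381, Gamma_vuv = -0.268813, Gamma_vvv = -1.156395; k2 = (1.557918, -0.820368, 0.220572, 0.800778)
  k3: at (u, v) = (-0.617472, -1.227450), (du/dtau, dv/dtau) = (1.557501, -0.819065); Gamma_uuu = -0.080608, Gamma_uuv = -0.074137, Gamma_uvv = -0.318919, Gamma_vuu = -0.292677, Gamma_vuv = -0.269180, Gamma_vvv = -1.157949; k3 = (1.557501, -0.819065, 0.220340, 0.800024)
  k4: at (u, v) = (-0.539618, -1.268338), (du/dtau, dv/dtau) = (1.568506, -0.779101); Gamma_uuu = -0.075540, Gamma_uuv = -0.063613, Gamma_uvv = -0.294605, Gamma_vuu = -0.296838, Gamma_vuv = -0.249973, Gamma_vvv = -1.157670; k4 = (1.568506, -0.779101, 0.209194, 0.822042)
  Y <- Y + (h/6)(k1 + 2k2 + 2k3 + k4): u = -0.5396, v = -1.2684, du/dtau = 1.5685, dv/dtau = -0.7791


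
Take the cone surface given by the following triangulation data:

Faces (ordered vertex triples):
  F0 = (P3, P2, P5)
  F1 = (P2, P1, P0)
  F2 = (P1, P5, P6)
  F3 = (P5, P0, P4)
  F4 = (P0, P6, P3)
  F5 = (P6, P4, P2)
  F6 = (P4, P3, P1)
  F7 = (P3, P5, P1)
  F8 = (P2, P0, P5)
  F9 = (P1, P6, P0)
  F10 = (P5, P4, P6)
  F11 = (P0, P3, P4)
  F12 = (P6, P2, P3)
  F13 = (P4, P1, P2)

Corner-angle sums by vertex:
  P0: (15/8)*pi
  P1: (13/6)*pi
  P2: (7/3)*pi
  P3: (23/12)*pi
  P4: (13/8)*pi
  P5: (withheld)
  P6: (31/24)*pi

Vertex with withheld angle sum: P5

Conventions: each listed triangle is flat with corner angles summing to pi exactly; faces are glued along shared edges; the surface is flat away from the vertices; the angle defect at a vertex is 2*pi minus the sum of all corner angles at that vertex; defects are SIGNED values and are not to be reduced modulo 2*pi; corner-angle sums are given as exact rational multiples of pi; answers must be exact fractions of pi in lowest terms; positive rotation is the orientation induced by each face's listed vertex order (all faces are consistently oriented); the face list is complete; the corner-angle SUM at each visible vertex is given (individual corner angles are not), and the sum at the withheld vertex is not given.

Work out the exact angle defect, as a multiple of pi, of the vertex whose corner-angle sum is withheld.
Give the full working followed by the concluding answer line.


V = 7, E = 21, F = 14; chi = V - E + F = 0
Gauss-Bonnet: total defect = 2*pi*chi = 0; visible defects sum to (19/24)*pi

Answer: defect(P5) = (-19/24)*pi


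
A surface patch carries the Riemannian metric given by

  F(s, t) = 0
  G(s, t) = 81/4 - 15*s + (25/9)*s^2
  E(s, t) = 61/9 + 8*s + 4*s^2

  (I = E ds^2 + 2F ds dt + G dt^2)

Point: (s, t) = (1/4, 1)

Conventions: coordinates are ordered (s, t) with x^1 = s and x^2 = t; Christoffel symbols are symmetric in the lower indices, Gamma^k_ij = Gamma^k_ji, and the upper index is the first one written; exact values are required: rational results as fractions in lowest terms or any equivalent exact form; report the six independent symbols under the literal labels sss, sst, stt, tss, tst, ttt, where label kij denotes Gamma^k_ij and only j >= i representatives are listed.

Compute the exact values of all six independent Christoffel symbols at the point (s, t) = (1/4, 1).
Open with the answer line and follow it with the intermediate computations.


Answer: Gamma_sss = 36/65, Gamma_sst = 0, Gamma_stt = 49/65, Gamma_tss = 0, Gamma_tst = -20/49, Gamma_ttt = 0

E = 325/36, F = 0, G = 2401/144 at the point
E_s = 10, E_t = 0, F_s = 0, F_t = 0, G_s = -245/18, G_t = 0
EG - F^2 = 780325/5184;  g^inv = (5184/780325) * [[2401/144, 0], [0, 325/36]]
first-kind symbols [ij,l] = (1/2)(d_i g_jl + d_j g_il - d_l g_ij): [ss,s] = E_s/2 = 5, [ss,t] = F_s - E_t/2 = 0, [st,s] = E_t/2 = 0, [st,t] = G_s/2 = -245/36, [tt,s] = F_t - G_s/2 = 245/36, [tt,t] = G_t/2 = 0
Gamma^s_ij = (G*[ij,s] - F*[ij,t])/(EG - F^2), Gamma^t_ij = (E*[ij,t] - F*[ij,s])/(EG - F^2)


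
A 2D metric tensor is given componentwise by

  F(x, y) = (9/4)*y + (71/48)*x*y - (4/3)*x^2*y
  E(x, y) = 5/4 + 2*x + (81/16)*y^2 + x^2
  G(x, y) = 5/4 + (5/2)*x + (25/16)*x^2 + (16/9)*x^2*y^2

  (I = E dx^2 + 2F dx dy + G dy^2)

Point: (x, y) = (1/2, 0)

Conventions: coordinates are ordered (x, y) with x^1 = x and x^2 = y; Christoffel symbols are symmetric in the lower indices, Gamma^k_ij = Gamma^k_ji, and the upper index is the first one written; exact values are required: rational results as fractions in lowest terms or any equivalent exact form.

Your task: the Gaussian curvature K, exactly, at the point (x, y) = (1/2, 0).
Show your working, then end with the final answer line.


E = 5/2, F = 0, G = 185/64, EG - F^2 = 925/128 at the point
E_x = 3, E_y = 0, F_x = 0, F_y = 85/32, G_x = 65/16, G_y = 0
E_yy = 81/8, F_xy = 7/48, G_xx = 25/8
Apply the Brioschi formula K = (det M1 - det M2)/(EG - F^2)^2 over the derivative matrices of E, F, G.
M1 = [[-E_yy/2 + F_xy - G_xx/2, E_x/2, F_x - E_y/2], [F_y - G_x/2, E, F], [G_y/2, F, G]] = [[-311/48, 3/2, 0], [5/8, 5/2, 0], [0, 0, 185/64]]; det M1 = -304325/6144
M2 = [[0, E_y/2, G_x/2], [E_y/2, E, F], [G_x/2, F, G]] = [[0, 0, 65/32], [0, 5/2, 0], [65/32, 0, 185/64]]; det M2 = -21125/2048
det M1 - det M2 = -120475/3072; K = -120475/3072 / (925/128)^2 = -77104/102675

Answer: K = -77104/102675


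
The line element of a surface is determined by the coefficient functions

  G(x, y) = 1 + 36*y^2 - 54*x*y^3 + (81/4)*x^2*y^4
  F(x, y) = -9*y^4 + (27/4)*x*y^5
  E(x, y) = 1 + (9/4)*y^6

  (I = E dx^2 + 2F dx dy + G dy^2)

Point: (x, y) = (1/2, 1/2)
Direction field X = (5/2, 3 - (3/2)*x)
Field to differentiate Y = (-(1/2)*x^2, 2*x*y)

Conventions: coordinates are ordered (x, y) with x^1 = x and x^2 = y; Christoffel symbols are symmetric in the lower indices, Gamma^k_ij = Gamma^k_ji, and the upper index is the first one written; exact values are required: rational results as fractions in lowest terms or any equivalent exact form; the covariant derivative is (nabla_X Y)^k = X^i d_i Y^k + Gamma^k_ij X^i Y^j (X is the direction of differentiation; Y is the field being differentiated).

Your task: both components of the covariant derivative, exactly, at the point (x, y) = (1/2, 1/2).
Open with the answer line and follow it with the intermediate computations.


Answer: (nabla_X Y)^x = -38123/28576, (nabla_X Y)^y = 166975/28576

E = 265/256, F = -117/256, G = 1777/256 at the point
E_x = 0, E_y = 27/64, F_x = 27/128, F_y = -441/128, G_x = -351/64, G_y = 585/32
EG - F^2 = 893/128;  g^inv = (128/893) * [[1777/256, 117/256], [117/256, 265/256]]
first-kind symbols [ij,l] = (1/2)(d_i g_jl + d_j g_il - d_l g_ij): [xx,x] = E_x/2 = 0, [xx,y] = F_x - E_y/2 = 0, [xy,x] = E_y/2 = 27/128, [xy,y] = G_x/2 = -351/128, [yy,x] = F_y - G_x/2 = -45/64, [yy,y] = G_y/2 = 585/64
Gamma^x_ij = (G*[ij,x] - F*[ij,y])/(EG - F^2), Gamma^y_ij = (E*[ij,y] - F*[ij,x])/(EG - F^2)
Gamma_xxx = 0, Gamma_xxy = 27/893, Gamma_xyy = -90/893, Gamma_yxx = 0, Gamma_yxy = -351/893, Gamma_yyy = 1170/893
X = (5/2, 9/4), Y = (-1/8, 1/2) at the point


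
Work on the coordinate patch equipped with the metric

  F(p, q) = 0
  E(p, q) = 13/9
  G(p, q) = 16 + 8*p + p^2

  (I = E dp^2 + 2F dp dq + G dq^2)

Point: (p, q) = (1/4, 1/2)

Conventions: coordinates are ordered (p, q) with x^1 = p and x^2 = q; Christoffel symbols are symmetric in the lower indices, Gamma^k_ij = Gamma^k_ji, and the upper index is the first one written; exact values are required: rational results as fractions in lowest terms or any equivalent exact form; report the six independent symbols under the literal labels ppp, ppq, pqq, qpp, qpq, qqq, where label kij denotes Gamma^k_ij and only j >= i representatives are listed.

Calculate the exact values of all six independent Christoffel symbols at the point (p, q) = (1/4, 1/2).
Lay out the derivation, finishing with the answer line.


E = 13/9, F = 0, G = 289/16 at the point
E_p = 0, E_q = 0, F_p = 0, F_q = 0, G_p = 17/2, G_q = 0
EG - F^2 = 3757/144;  g^inv = (144/3757) * [[289/16, 0], [0, 13/9]]
first-kind symbols [ij,l] = (1/2)(d_i g_jl + d_j g_il - d_l g_ij): [pp,p] = E_p/2 = 0, [pp,q] = F_p - E_q/2 = 0, [pq,p] = E_q/2 = 0, [pq,q] = G_p/2 = 17/4, [qq,p] = F_q - G_p/2 = -17/4, [qq,q] = G_q/2 = 0
Gamma^p_ij = (G*[ij,p] - F*[ij,q])/(EG - F^2), Gamma^q_ij = (E*[ij,q] - F*[ij,p])/(EG - F^2)

Answer: Gamma_ppp = 0, Gamma_ppq = 0, Gamma_pqq = -153/52, Gamma_qpp = 0, Gamma_qpq = 4/17, Gamma_qqq = 0


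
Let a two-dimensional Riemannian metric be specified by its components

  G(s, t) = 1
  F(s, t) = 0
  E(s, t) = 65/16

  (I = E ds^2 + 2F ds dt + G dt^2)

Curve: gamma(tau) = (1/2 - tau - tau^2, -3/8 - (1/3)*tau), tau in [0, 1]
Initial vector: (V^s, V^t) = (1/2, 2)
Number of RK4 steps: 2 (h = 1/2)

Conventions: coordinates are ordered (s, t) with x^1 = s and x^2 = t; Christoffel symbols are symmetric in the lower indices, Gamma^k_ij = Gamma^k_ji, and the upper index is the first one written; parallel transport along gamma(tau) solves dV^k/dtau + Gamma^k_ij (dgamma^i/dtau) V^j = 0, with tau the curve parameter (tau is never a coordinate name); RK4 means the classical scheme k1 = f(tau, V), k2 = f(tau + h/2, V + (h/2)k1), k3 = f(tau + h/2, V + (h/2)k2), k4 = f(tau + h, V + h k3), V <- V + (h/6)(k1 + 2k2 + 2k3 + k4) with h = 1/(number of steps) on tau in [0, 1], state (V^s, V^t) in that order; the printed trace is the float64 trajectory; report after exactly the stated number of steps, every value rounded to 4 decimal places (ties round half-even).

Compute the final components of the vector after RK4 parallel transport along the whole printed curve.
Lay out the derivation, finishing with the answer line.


gamma'(tau) = (-1 - 2*tau, -1/3); f(tau, V)^k = -Gamma^k_ij(gamma(tau)) gamma'^i(tau) V^j; h = 1/2; intermediate values shown to 6 dp
curve data and Christoffel symbols at the stage parameters:
  tau = 0.000000: gamma = (0.500000, -0.375000), gamma' = (-1.000000, -0.333333); Gamma_sss = 0.000000, Gamma_sst = 0.000000, Gamma_stt = 0.000000, Gamma_tss = 0.000000, Gamma_tst = 0.000000, Gamma_ttt = 0.000000
  tau = 0.250000: gamma = (0.187500, -0.458333), gamma' = (-1.500000, -0.333333); Gamma_sss = 0.000000, Gamma_sst = 0.000000, Gamma_stt = 0.000000, Gamma_tss = 0.000000, Gamma_tst = 0.000000, Gamma_ttt = 0.000000
  tau = 0.500000: gamma = (-0.250000, -0.541667), gamma' = (-2.000000, -0.333333); Gamma_sss = 0.000000, Gamma_sst = 0.000000, Gamma_stt = 0.000000, Gamma_tss = 0.000000, Gamma_tst = 0.000000, Gamma_ttt = 0.000000
  tau = 0.750000: gamma = (-0.812500, -0.625000), gamma' = (-2.500000, -0.333333); Gamma_sss = 0.000000, Gamma_sst = 0.000000, Gamma_stt = 0.000000, Gamma_tss = 0.000000, Gamma_tst = 0.000000, Gamma_ttt = 0.000000
  tau = 1.000000: gamma = (-1.500000, -0.708333), gamma' = (-3.000000, -0.333333); Gamma_sss = 0.000000, Gamma_sst = 0.000000, Gamma_stt = 0.000000, Gamma_tss = 0.000000, Gamma_tst = 0.000000, Gamma_ttt = 0.000000
step 0: V^s = 0.5000, V^t = 2.0000
step 1: k1 = (0.000000, 0.000000), k2 = (0.000000, 0.000000), k3 = (0.000000, 0.000000), k4 = (0.000000, 0.000000); V <- V + (h/6)(k1 + 2k2 + 2k3 + k4): V^s = 0.5000, V^t = 2.0000
step 2: k1 = (0.000000, 0.000000), k2 = (0.000000, 0.000000), k3 = (0.000000, 0.000000), k4 = (0.000000, 0.000000); V <- V + (h/6)(k1 + 2k2 + 2k3 + k4): V^s = 0.5000, V^t = 2.0000

Answer: V^s = 0.5000, V^t = 2.0000


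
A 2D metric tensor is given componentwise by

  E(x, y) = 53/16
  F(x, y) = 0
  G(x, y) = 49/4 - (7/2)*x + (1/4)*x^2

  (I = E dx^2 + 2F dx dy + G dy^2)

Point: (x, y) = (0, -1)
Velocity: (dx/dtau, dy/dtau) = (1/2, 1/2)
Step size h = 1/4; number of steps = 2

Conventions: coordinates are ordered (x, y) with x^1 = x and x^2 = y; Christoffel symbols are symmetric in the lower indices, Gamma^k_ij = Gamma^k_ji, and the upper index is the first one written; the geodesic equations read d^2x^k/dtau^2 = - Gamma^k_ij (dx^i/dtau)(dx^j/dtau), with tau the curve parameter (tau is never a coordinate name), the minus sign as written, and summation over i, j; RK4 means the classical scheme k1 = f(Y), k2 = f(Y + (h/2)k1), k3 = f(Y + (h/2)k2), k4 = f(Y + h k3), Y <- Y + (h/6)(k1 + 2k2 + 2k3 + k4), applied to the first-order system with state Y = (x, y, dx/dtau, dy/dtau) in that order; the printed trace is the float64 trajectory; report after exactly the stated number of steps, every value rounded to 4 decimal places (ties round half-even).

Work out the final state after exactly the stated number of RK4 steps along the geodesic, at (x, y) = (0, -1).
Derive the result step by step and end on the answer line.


f(Y) = (dx/dtau, dy/dtau, -Gamma^x_ij Y'^i Y'^j, -Gamma^y_ij Y'^i Y'^j) with the Gammas evaluated at the stage position; h = 0.250000; intermediate values shown to 6 dp
step 0: x = 0.0000, y = -1.0000, dx/dtau = 0.5000, dy/dtau = 0.5000
step 1:
  k1: at (x, y) = (0.000000, -1.000000), (dx/dtau, dy/dtau) = (0.500000, 0.500000); Gamma_xxx = 0.000000, Gamma_xxy = 0.000000, Gamma_xyy = 0.528302, Gamma_yxx = 0.000000, Gamma_yxy = -0.142857, Gamma_yyy = 0.000000; k1 = (0.500000, 0.500000, -0.132075, 0.071429)
  k2: at (x, y) = (0.062500, -0.937500), (dx/dtau, dy/dtau) = (0.483491, 0.508929); Gamma_xxx = 0.000000, Gamma_xxy = 0.000000, Gamma_xyy = 0.523585, Gamma_yxx = 0.000000, Gamma_yxy = -0.144144, Gamma_yyy = 0.000000; k2 = (0.483491, 0.508929, -0.135613, 0.070937)
  k3: at (x, y) = (0.060436, -0.936384), (dx/dtau, dy/dtau) = (0.483048, 0.508867); Gamma_xxx = 0.000000, Gamma_xxy = 0.000000, Gamma_xyy = 0.523741, Gamma_yxx = 0.000000, Gamma_yxy = -0.144101, Gamma_yyy = 0.000000; k3 = (0.483048, 0.508867, -0.135620, 0.070842)
  k4: at (x, y) = (0.120762, -0.872783), (dx/dtau, dy/dtau) = (0.466095, 0.517711); Gamma_xxx = 0.000000, Gamma_xxy = 0.000000, Gamma_xyy = 0.519188, Gamma_yxx = 0.000000, Gamma_yxy = -0.145365, Gamma_yyy = 0.000000; k4 = (0.466095, 0.517711, -0.139155, 0.070154)
  Y <- Y + (h/6)(k1 + 2k2 + 2k3 + k4): x = 0.1208, y = -0.8728, dx/dtau = 0.4661, dy/dtau = 0.5177
step 2:
  k1: at (x, y) = (0.120799, -0.872779), (dx/dtau, dy/dtau) = (0.466096, 0.517714); Gamma_xxx = 0.000000, Gamma_xxy = 0.000000, Gamma_xyy = 0.519185, Gamma_yxx = 0.000000, Gamma_yxy = -0.145366, Gamma_yyy = 0.000000; k1 = (0.466096, 0.517714, -0.139156, 0.070155)
  k2: at (x, y) = (0.179061, -0.808065), (dx/dtau, dy/dtau) = (0.448701, 0.526484); Gamma_xxx = 0.000000, Gamma_xxy = 0.000000, Gamma_xyy = 0.514788, Gamma_yxx = 0.000000, Gamma_yxy = -0.146607, Gamma_yyy = 0.000000; k2 = (0.448701, 0.526484, -0.142691, 0.069267)
  k3: at (x, y) = (0.176887, -0.806969), (dx/dtau, dy/dtau) = (0.448260, 0.526373); Gamma_xxx = 0.000000, Gamma_xxy = 0.000000, Gamma_xyy = 0.514952, Gamma_yxx = 0.000000, Gamma_yxy = -0.146561, Gamma_yyy = 0.000000; k3 = (0.448260, 0.526373, -0.142677, 0.069162)
  k4: at (x, y) = (0.232864, -0.741186), (dx/dtau, dy/dtau) = (0.430427, 0.535005); Gamma_xxx = 0.000000, Gamma_xxy = 0.000000, Gamma_xyy = 0.510727, Gamma_yxx = 0.000000, Gamma_yxy = -0.147773, Gamma_yyy = 0.000000; k4 = (0.430427, 0.535005, -0.146186, 0.068058)
  Y <- Y + (h/6)(k1 + 2k2 + 2k3 + k4): x = 0.2329, y = -0.7412, dx/dtau = 0.4304, dy/dtau = 0.5350

Answer: x = 0.2329, y = -0.7412, dx/dtau = 0.4304, dy/dtau = 0.5350


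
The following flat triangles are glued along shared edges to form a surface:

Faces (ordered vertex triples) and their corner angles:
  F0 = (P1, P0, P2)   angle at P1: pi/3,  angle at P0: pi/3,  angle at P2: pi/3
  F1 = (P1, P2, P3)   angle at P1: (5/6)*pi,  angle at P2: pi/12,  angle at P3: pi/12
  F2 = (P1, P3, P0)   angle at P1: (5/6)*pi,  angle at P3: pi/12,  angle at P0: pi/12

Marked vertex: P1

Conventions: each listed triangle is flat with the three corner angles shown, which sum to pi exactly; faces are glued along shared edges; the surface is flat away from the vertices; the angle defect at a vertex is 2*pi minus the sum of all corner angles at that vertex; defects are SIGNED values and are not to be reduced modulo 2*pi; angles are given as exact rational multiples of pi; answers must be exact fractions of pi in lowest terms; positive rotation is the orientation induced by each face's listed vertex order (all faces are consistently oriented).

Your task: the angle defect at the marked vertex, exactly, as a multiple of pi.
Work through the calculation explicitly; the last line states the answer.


Sum of corner angles at P1: 2*pi
defect = 2*pi - 2*pi

Answer: defect(P1) = 0


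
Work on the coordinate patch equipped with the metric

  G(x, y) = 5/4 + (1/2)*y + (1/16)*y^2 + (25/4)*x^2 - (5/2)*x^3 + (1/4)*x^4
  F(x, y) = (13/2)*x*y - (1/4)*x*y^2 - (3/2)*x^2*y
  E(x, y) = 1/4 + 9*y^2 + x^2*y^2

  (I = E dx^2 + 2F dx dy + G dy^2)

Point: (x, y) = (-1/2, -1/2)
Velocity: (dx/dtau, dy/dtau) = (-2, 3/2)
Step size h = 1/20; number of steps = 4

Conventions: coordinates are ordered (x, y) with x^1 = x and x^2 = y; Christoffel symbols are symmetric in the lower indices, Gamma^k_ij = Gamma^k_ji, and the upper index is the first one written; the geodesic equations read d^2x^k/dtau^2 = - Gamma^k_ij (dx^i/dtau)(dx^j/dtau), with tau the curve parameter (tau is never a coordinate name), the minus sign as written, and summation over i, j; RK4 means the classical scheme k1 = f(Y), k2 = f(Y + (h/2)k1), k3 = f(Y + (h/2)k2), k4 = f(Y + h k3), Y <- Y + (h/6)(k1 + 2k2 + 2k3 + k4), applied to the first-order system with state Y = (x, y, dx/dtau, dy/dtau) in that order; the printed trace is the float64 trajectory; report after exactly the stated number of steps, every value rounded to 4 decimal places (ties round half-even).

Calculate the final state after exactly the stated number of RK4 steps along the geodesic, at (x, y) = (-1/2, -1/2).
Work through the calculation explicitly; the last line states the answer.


f(Y) = (dx/dtau, dy/dtau, -Gamma^x_ij Y'^i Y'^j, -Gamma^y_ij Y'^i Y'^j) with the Gammas evaluated at the stage position; h = 0.050000; intermediate values shown to 6 dp
step 0: x = -0.5000, y = -0.5000, dx/dtau = -2.0000, dy/dtau = 1.5000
step 1:
  k1: at (x, y) = (-0.500000, -0.500000), (dx/dtau, dy/dtau) = (-2.000000, 1.500000); Gamma_xxx = -0.345959, Gamma_xxy = -1.441737, Gamma_xyy = 0.169602, Gamma_yxx = 0.413028, Gamma_yxy = -0.504704, Gamma_yyy = -0.032328; k1 = (-2.000000, 1.500000, -7.648191, -4.607600)
  k2: at (x, y) = (-0.550000, -0.462500), (dx/dtau, dy/dtau) = (-2.191205, 1.384810); Gamma_xxx = -0.330153, Gamma_xxy = -1.431972, Gamma_xyy = 0.319064, Gamma_yxx = 0.328549, Gamma_yxy = -0.578528, Gamma_yyy = -0.113876; k2 = (-2.191205, 1.384810, -7.717038, -4.870084)
  k3: at (x, y) = (-0.554780, -0.465380), (dx/dtau, dy/dtau) = (-2.192926, 1.378248); Gamma_xxx = -0.330671, Gamma_xxy = -1.418342, Gamma_xyy = 0.326619, Gamma_yxx = 0.327133, Gamma_yxy = -0.581298, Gamma_yyy = -0.119588; k3 = (-2.192926, 1.378248, -7.603838, -4.859815)
  k4: at (x, y) = (-0.609646, -0.431088), (dx/dtau, dy/dtau) = (-2.380192, 1.257009); Gamma_xxx = -0.311769, Gamma_xxy = -1.382263, Gamma_xyy = 0.550715, Gamma_yxx = 0.256774, Gamma_yxy = -0.651059, Gamma_yyy = -0.218052; k4 = (-2.380192, 1.257009, -7.375153, -5.006006)
  Y <- Y + (h/6)(k1 + 2k2 + 2k3 + k4): x = -0.6096, y = -0.4310, dx/dtau = -2.3805, dy/dtau = 1.2577
step 2:
  k1: at (x, y) = (-0.609570, -0.430974), (dx/dtau, dy/dtau) = (-2.380542, 1.257722); Gamma_xxx = -0.311734, Gamma_xxy = -1.382604, Gamma_xyy = 0.550733, Gamma_yxx = 0.256734, Gamma_yxy = -0.651077, Gamma_yyy = -0.217989; k1 = (-2.380542, 1.257722, -7.383787, -5.008800)
  k2: at (x, y) = (-0.669084, -0.399531), (dx/dtau, dy/dtau) = (-2.565137, 1.132502); Gamma_xxx = -0.290902, Gamma_xxy = -1.322034, Gamma_xyy = 0.870154, Gamma_yxx = 0.199072, Gamma_yxy = -0.713575, Gamma_yyy = -0.331455; k2 = (-2.565137, 1.132502, -6.882985, -5.030675)
  k3: at (x, y) = (-0.673699, -0.402661), (dx/dtau, dy/dtau) = (-2.552617, 1.131955); Gamma_xxx = -0.291652, Gamma_xxy = -1.308205, Gamma_xyy = 0.878721, Gamma_yxx = 0.198928, Gamma_yxy = -0.714105, Gamma_yyy = -0.337366; k3 = (-2.552617, 1.131955, -6.785540, -4.990652)
  k4: at (x, y) = (-0.737201, -0.374376), (dx/dtau, dy/dtau) = (-2.719819, 1.008189); Gamma_xxx = -0.270699, Gamma_xxy = -1.227267, Gamma_xyy = 1.311617, Gamma_yxx = 0.153619, Gamma_yxy = -0.764462, Gamma_yyy = -0.461883; k4 = (-2.719819, 1.008189, -6.061269, -4.859355)
  Y <- Y + (h/6)(k1 + 2k2 + 2k3 + k4): x = -0.7374, y = -0.3744, dx/dtau = -2.7204, dy/dtau = 1.0085
step 3:
  k1: at (x, y) = (-0.737369, -0.374350), (dx/dtau, dy/dtau) = (-2.720393, 1.008465); Gamma_xxx = -0.270667, Gamma_xxy = -1.226978, Gamma_xyy = 1.312662, Gamma_yxx = 0.153542, Gamma_yxy = -0.764545, Gamma_yyy = -0.462187; k1 = (-2.720393, 1.008465, -6.064138, -4.861189)
  k2: at (x, y) = (-0.805379, -0.349139), (dx/dtau, dy/dtau) = (-2.871997, 0.886935); Gamma_xxx = -0.250695, Gamma_xxy = -1.129520, Gamma_xyy = 1.880860, Gamma_yxx = 0.118320, Gamma_yxy = -0.801950, Gamma_yyy = -0.594760; k2 = (-2.871997, 0.886935, -5.166155, -4.593656)
  k3: at (x, y) = (-0.809169, -0.352177), (dx/dtau, dy/dtau) = (-2.849547, 0.893624); Gamma_xxx = -0.251914, Gamma_xxy = -1.119116, Gamma_xyy = 1.883101, Gamma_yxx = 0.118868, Gamma_yxy = -0.800752, Gamma_yyy = -0.599294; k3 = (-2.849547, 0.893624, -5.157742, -4.564726)
  k4: at (x, y) = (-0.879847, -0.329669), (dx/dtau, dy/dtau) = (-2.978280, 0.780229); Gamma_xxx = -0.234188, Gamma_xxy = -1.016099, Gamma_xyy = 2.588993, Gamma_yxx = 0.092359, Gamma_yxy = -0.824064, Gamma_yyy = -0.732996; k4 = (-2.978280, 0.780229, -4.221081, -4.202838)
  Y <- Y + (h/6)(k1 + 2k2 + 2k3 + k4): x = -0.8802, y = -0.3298, dx/dtau = -2.9782, dy/dtau = 0.7803
step 4:
  k1: at (x, y) = (-0.880217, -0.329769), (dx/dtau, dy/dtau) = (-2.978168, 0.780292); Gamma_xxx = -0.234219, Gamma_xxy = -1.015375, Gamma_xyy = 2.590877, Gamma_yxx = 0.092333, Gamma_yxy = -0.824025, Gamma_yyy = -0.733553; k1 = (-2.978168, 0.780292, -4.219200, -4.202122)
  k2: at (x, y) = (-0.954672, -0.310261), (dx/dtau, dy/dtau) = (-3.083648, 0.675239); Gamma_xxx = -0.219245, Gamma_xxy = -0.909408, Gamma_xyy = 3.450747, Gamma_yxx = 0.072539, Gamma_yxy = -0.834639, Gamma_yyy = -0.866667; k2 = (-3.083648, 0.675239, -3.275719, -3.770379)
  k3: at (x, y) = (-0.957309, -0.312888), (dx/dtau, dy/dtau) = (-3.060061, 0.686032); Gamma_xxx = -0.220705, Gamma_xxy = -0.903497, Gamma_xyy = 3.439176, Gamma_yxx = 0.073201, Gamma_yxy = -0.833054, Gamma_yyy = -0.869412; k3 = (-3.060061, 0.686032, -3.345363, -3.773934)
  k4: at (x, y) = (-1.033220, -0.295467), (dx/dtau, dy/dtau) = (-3.145437, 0.591595); Gamma_xxx = -0.208495, Gamma_xxy = -0.804583, Gamma_xyy = 4.440842, Gamma_yxx = 0.058536, Gamma_yxy = -0.833190, Gamma_yyy = -0.996262; k4 = (-3.145437, 0.591595, -2.485801, -3.331302)
  Y <- Y + (h/6)(k1 + 2k2 + 2k3 + k4): x = -1.0336, y = -0.2956, dx/dtau = -3.1444, dy/dtau = 0.5918

Answer: x = -1.0336, y = -0.2956, dx/dtau = -3.1444, dy/dtau = 0.5918


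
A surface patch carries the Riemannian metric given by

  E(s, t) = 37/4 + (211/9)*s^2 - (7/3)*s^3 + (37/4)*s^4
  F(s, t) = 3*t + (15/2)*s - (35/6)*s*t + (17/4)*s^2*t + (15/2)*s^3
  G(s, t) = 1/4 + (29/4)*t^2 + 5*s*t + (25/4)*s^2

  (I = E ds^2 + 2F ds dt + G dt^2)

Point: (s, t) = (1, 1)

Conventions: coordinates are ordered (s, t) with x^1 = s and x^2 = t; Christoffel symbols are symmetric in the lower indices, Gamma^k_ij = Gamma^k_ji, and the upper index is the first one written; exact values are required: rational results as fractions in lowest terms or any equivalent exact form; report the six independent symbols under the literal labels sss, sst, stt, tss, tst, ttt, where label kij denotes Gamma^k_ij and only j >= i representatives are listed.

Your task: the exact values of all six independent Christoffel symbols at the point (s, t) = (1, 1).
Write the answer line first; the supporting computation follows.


Answer: Gamma_sss = 26576/68141, Gamma_sst = -20685/68141, Gamma_stt = -42849/68141, Gamma_tss = 95448/68141, Gamma_tst = 49910/68141, Gamma_ttt = 72950/68141

E = 713/18, F = 197/12, G = 75/4 at the point
E_s = 692/9, E_t = 0, F_s = 98/3, F_t = 17/12, G_s = 35/2, G_t = 39/2
EG - F^2 = 68141/144;  g^inv = (144/68141) * [[75/4, -197/12], [-197/12, 713/18]]
first-kind symbols [ij,l] = (1/2)(d_i g_jl + d_j g_il - d_l g_ij): [ss,s] = E_s/2 = 346/9, [ss,t] = F_s - E_t/2 = 98/3, [st,s] = E_t/2 = 0, [st,t] = G_s/2 = 35/4, [tt,s] = F_t - G_s/2 = -22/3, [tt,t] = G_t/2 = 39/4
Gamma^s_ij = (G*[ij,s] - F*[ij,t])/(EG - F^2), Gamma^t_ij = (E*[ij,t] - F*[ij,s])/(EG - F^2)


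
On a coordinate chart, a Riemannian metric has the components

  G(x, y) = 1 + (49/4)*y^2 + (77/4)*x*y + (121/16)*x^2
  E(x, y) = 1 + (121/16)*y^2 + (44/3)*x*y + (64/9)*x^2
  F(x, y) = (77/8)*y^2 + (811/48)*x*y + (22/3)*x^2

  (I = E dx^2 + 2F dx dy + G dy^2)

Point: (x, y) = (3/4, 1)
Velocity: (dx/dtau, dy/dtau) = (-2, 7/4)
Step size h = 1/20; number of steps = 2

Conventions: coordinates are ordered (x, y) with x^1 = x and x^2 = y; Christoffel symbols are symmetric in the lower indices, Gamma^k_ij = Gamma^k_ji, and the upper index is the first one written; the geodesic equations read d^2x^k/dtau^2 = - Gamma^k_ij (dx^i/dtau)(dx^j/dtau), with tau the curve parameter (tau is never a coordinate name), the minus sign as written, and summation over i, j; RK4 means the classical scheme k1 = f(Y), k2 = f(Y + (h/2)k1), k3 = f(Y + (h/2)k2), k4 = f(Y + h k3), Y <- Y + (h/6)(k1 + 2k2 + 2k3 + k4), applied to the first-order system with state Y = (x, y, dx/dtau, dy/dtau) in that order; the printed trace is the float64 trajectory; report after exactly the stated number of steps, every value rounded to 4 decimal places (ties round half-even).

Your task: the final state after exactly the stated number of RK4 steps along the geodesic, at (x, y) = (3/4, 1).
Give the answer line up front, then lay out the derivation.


Answer: x = 0.5491, y = 1.1739, dx/dtau = -2.0185, dy/dtau = 1.7281

f(Y) = (dx/dtau, dy/dtau, -Gamma^x_ij Y'^i Y'^j, -Gamma^y_ij Y'^i Y'^j) with the Gammas evaluated at the stage position; h = 0.050000; intermediate values shown to 6 dp
step 0: x = 0.7500, y = 1.0000, dx/dtau = -2.0000, dy/dtau = 1.7500
step 1:
  k1: at (x, y) = (0.750000, 1.000000), (dx/dtau, dy/dtau) = (-2.000000, 1.750000); Gamma_xxx = 0.232399, Gamma_xxy = 0.239662, Gamma_xyy = 0.305024, Gamma_yxx = 0.272152, Gamma_yxy = 0.280656, Gamma_yyy = 0.357199; k1 = (-2.000000, 1.750000, -0.186101, -0.217934)
  k2: at (x, y) = (0.700000, 1.043750), (dx/dtau, dy/dtau) = (-2.004653, 1.744552); Gamma_xxx = 0.231547, Gamma_xxy = 0.238783, Gamma_xyy = 0.303906, Gamma_yxx = 0.272663, Gamma_yxy = 0.281184, Gamma_yyy = 0.357871; k2 = (-2.004653, 1.744552, -0.185274, -0.218174)
  k3: at (x, y) = (0.699884, 1.043614), (dx/dtau, dy/dtau) = (-2.004632, 1.744546); Gamma_xxx = 0.231579, Gamma_xxy = 0.238816, Gamma_xyy = 0.303948, Gamma_yxx = 0.272701, Gamma_yxy = 0.281223, Gamma_yyy = 0.357920; k3 = (-2.004632, 1.744546, -0.185297, -0.218201)
  k4: at (x, y) = (0.649768, 1.087227), (dx/dtau, dy/dtau) = (-2.009265, 1.739090); Gamma_xxx = 0.230757, Gamma_xxy = 0.237968, Gamma_xyy = 0.302868, Gamma_yxx = 0.273246, Gamma_yxy = 0.281785, Gamma_yyy = 0.358635; k4 = (-2.009265, 1.739090, -0.184545, -0.218525)
  Y <- Y + (h/6)(k1 + 2k2 + 2k3 + k4): x = 0.6498, y = 1.0872, dx/dtau = -2.0093, dy/dtau = 1.7391
step 2:
  k1: at (x, y) = (0.649768, 1.087227), (dx/dtau, dy/dtau) = (-2.009265, 1.739090); Gamma_xxx = 0.230757, Gamma_xxy = 0.237968, Gamma_xyy = 0.302868, Gamma_yxx = 0.273246, Gamma_yxy = 0.281785, Gamma_yyy = 0.358635; k1 = (-2.009265, 1.739090, -0.184545, -0.218525)
  k2: at (x, y) = (0.599536, 1.130705), (dx/dtau, dy/dtau) = (-2.013879, 1.733627); Gamma_xxx = 0.229963, Gamma_xxy = 0.237150, Gamma_xyy = 0.301827, Gamma_yxx = 0.273824, Gamma_yxy = 0.282381, Gamma_yyy = 0.359394; k2 = (-2.013879, 1.733627, -0.183865, -0.218933)
  k3: at (x, y) = (0.599421, 1.130568), (dx/dtau, dy/dtau) = (-2.013862, 1.733617); Gamma_xxx = 0.229995, Gamma_xxy = 0.237182, Gamma_xyy = 0.301868, Gamma_yxx = 0.273862, Gamma_yxy = 0.282420, Gamma_yyy = 0.359444; k3 = (-2.013862, 1.733617, -0.183887, -0.218961)
  k4: at (x, y) = (0.549075, 1.173908), (dx/dtau, dy/dtau) = (-2.018459, 1.728142); Gamma_xxx = 0.229229, Gamma_xxy = 0.236393, Gamma_xyy = 0.300863, Gamma_yxx = 0.274474, Gamma_yxy = 0.283051, Gamma_yyy = 0.360247; k4 = (-2.018459, 1.728142, -0.183279, -0.219455)
  Y <- Y + (h/6)(k1 + 2k2 + 2k3 + k4): x = 0.5491, y = 1.1739, dx/dtau = -2.0185, dy/dtau = 1.7281
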